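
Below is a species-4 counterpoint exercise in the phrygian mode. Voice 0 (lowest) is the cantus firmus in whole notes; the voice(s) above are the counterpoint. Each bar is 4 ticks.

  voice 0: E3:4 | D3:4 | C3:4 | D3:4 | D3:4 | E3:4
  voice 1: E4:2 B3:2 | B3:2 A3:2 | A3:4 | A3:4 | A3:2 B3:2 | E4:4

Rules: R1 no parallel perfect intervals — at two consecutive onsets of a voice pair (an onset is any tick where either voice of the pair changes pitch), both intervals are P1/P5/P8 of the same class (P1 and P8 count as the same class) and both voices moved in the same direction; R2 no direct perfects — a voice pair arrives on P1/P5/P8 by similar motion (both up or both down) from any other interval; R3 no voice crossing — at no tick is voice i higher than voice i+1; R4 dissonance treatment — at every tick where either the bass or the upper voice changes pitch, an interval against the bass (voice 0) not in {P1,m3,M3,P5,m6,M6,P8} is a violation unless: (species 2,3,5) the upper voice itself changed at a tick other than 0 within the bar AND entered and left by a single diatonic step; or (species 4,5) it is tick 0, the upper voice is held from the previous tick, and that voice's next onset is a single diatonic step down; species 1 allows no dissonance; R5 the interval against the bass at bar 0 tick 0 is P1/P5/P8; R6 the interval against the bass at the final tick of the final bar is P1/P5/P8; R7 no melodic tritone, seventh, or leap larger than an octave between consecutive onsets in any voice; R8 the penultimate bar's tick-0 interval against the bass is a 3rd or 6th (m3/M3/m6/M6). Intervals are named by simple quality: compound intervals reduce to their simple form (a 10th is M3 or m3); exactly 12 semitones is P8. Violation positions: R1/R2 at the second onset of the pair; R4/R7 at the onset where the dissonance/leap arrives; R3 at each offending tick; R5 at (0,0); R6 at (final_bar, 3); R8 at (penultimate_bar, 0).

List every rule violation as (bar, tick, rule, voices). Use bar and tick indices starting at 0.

(4, 0, R8, (0, 1))
(5, 0, R2, (0, 1))

bar 0: v0=E3 v1=E4 downbeat P8
bar 1: v0=D3 v1=B3 downbeat M6
bar 2: v0=C3 v1=A3 downbeat M6
bar 3: v0=D3 v1=A3 downbeat P5
bar 4: v0=D3 v1=A3 downbeat P5
bar 5: v0=E3 v1=E4 downbeat P8
  -> R8 @ bar 4 tick 0 v(0, 1): penult P5 not 3rd/6th
  -> R2 @ bar 5 tick 0 v(0, 1): D3/B3 M6 -> E3/E4 P8 similar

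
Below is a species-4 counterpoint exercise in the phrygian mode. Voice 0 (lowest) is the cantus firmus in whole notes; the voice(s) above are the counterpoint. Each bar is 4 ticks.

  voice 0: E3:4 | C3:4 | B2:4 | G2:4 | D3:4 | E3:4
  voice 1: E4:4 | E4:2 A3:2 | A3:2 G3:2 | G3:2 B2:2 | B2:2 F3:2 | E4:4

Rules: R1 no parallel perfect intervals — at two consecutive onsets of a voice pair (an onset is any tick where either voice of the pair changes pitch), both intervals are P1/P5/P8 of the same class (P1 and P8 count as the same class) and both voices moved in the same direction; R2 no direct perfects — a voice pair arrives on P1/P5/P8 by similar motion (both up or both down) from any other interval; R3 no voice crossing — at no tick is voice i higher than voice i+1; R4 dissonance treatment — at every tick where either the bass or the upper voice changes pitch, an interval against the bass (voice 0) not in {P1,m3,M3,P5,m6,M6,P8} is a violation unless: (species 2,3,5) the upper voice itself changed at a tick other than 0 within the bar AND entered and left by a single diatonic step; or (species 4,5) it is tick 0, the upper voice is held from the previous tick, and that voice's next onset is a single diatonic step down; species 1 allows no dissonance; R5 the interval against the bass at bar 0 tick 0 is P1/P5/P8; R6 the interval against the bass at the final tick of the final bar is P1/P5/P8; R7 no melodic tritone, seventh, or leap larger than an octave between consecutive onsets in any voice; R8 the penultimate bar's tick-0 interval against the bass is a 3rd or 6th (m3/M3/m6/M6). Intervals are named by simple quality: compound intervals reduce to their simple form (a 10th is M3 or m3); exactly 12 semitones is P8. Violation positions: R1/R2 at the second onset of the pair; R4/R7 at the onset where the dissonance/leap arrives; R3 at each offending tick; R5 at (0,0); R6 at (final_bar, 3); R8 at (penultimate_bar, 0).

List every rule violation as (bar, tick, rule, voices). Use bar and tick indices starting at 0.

bar 0: v0=E3 v1=E4 downbeat P8
bar 1: v0=C3 v1=E4 downbeat M3
bar 2: v0=B2 v1=A3 downbeat m7
bar 3: v0=G2 v1=G3 downbeat P8
bar 4: v0=D3 v1=B2 downbeat m3
bar 5: v0=E3 v1=E4 downbeat P8
  -> R3 @ bar 4 tick 0 v(0, 1): D3 above B2
  -> R3 @ bar 4 tick 1 v(0, 1): D3 above B2
  -> R7 @ bar 4 tick 2 v(1,): B2->F3 leap 6st
  -> R2 @ bar 5 tick 0 v(0, 1): D3/F3 m3 -> E3/E4 P8 similar
  -> R7 @ bar 5 tick 0 v(1,): F3->E4 leap 11st

(4, 0, R3, (0, 1))
(4, 1, R3, (0, 1))
(4, 2, R7, (1,))
(5, 0, R2, (0, 1))
(5, 0, R7, (1,))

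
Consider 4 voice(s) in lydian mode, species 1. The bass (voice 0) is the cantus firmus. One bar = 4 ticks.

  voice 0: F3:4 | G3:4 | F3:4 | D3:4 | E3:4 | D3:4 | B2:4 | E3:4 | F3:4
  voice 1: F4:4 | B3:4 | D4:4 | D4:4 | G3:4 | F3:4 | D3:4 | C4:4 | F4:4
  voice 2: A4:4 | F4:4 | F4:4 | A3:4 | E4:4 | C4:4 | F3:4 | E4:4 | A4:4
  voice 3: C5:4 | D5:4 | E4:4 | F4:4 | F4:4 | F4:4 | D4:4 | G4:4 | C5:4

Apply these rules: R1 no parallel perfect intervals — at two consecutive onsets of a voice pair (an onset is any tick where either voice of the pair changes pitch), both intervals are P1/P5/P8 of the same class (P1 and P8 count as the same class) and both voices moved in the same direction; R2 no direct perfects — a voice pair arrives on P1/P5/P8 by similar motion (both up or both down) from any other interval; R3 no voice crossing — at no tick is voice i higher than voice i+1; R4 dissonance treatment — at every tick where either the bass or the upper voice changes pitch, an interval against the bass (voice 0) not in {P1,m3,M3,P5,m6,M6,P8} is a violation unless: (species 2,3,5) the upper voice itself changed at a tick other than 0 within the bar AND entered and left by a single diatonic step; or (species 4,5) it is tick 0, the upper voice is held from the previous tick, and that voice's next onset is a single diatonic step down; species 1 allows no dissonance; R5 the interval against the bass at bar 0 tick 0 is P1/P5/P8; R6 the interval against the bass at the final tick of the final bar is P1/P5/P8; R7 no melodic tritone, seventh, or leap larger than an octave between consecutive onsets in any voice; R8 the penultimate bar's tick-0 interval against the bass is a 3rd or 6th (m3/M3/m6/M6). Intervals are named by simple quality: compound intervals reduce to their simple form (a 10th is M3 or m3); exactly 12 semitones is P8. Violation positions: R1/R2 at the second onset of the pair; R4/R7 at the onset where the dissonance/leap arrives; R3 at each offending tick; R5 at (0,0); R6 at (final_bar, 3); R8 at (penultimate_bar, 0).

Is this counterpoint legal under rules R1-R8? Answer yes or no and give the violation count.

No (30 violations)

bar 0: v0=F3 v1=F4 v2=A4 v3=C5 (P5)
bar 1: v0=G3 v1=B3 v2=F4 v3=D5 (P5)
bar 2: v0=F3 v1=D4 v2=F4 v3=E4 (M7)
bar 3: v0=D3 v1=D4 v2=A3 v3=F4 (m3)
bar 4: v0=E3 v1=G3 v2=E4 v3=F4 (m2)
bar 5: v0=D3 v1=F3 v2=C4 v3=F4 (m3)
bar 6: v0=B2 v1=D3 v2=F3 v3=D4 (m3)
bar 7: v0=E3 v1=C4 v2=E4 v3=G4 (m3)
bar 8: v0=F3 v1=F4 v2=A4 v3=C5 (P5)
  R5 @ bar0.0: opens on M3
  R1 @ bar1.0: F3/C5 P5 -> G3/D5 P5 similar
  R4 @ bar1.0: G3/F4 m7 untreated
  R7 @ bar1.0: F4->B3 leap 6st
  R3 @ bar2.0: F4 above E4
  R4 @ bar2.0: F3/E4 M7 untreated
  R7 @ bar2.0: D5->E4 leap 10st
  R3 @ bar2.1: F4 above E4
  R3 @ bar2.2: F4 above E4
  R3 @ bar2.3: F4 above E4
  R2 @ bar3.0: F3/F4 P8 -> D3/A3 P5 similar
  R3 @ bar3.0: D4 above A3
  R3 @ bar3.1: D4 above A3
  R3 @ bar3.2: D4 above A3
  R3 @ bar3.3: D4 above A3
  R2 @ bar4.0: D3/A3 P5 -> E3/E4 P8 similar
  R4 @ bar4.0: E3/F4 m2 untreated
  R2 @ bar5.0: G3/E4 M6 -> F3/C4 P5 similar
  R4 @ bar5.0: D3/C4 m7 untreated
  R1 @ bar6.0: F3/F4 P8 -> D3/D4 P8 similar
  R4 @ bar6.0: B2/F3 TT untreated
  R2 @ bar7.0: B2/F3 TT -> E3/E4 P8 similar
  R2 @ bar7.0: D3/D4 P8 -> C4/G4 P5 similar
  R7 @ bar7.0: D3->C4 leap 10st
  R7 @ bar7.0: F3->E4 leap 11st
  R8 @ bar7.0: penult P8 not 3rd/6th
  R1 @ bar8.0: C4/G4 P5 -> F4/C5 P5 similar
  R2 @ bar8.0: E3/C4 m6 -> F3/F4 P8 similar
  R2 @ bar8.0: E3/G4 m3 -> F3/C5 P5 similar
  R6 @ bar8.3: closes on M3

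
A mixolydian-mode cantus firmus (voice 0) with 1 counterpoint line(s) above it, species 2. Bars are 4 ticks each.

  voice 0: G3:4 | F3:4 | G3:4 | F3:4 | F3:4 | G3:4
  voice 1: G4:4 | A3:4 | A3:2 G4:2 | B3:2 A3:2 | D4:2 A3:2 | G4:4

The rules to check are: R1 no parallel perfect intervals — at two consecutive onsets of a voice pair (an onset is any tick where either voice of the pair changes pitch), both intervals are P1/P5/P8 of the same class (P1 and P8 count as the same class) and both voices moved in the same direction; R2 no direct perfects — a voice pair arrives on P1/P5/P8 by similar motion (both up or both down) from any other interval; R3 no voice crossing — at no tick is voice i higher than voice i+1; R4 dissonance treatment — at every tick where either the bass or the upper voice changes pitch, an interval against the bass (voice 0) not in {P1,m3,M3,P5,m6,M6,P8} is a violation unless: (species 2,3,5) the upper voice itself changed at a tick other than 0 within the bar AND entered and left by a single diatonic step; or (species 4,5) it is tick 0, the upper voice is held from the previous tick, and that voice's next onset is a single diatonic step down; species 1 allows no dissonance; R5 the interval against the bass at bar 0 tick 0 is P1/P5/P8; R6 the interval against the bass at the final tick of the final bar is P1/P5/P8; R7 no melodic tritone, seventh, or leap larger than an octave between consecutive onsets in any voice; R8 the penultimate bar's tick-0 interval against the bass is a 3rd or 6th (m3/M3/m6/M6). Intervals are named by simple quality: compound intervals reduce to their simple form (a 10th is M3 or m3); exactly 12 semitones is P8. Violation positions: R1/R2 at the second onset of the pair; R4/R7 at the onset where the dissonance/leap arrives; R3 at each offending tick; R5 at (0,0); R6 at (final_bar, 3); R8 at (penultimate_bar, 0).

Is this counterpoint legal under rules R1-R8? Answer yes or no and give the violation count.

No (6 violations)

bar 0: v0=G3 v1=G4 (P8)
bar 1: v0=F3 v1=A3 (M3)
bar 2: v0=G3 v1=A3 (M2)
bar 3: v0=F3 v1=B3 (TT)
bar 4: v0=F3 v1=D4 (M6)
bar 5: v0=G3 v1=G4 (P8)
  R7 @ bar1.0: G4->A3 leap 10st
  R4 @ bar2.0: G3/A3 M2 untreated
  R7 @ bar2.2: A3->G4 leap 10st
  R4 @ bar3.0: F3/B3 TT untreated
  R2 @ bar5.0: F3/A3 M3 -> G3/G4 P8 similar
  R7 @ bar5.0: A3->G4 leap 10st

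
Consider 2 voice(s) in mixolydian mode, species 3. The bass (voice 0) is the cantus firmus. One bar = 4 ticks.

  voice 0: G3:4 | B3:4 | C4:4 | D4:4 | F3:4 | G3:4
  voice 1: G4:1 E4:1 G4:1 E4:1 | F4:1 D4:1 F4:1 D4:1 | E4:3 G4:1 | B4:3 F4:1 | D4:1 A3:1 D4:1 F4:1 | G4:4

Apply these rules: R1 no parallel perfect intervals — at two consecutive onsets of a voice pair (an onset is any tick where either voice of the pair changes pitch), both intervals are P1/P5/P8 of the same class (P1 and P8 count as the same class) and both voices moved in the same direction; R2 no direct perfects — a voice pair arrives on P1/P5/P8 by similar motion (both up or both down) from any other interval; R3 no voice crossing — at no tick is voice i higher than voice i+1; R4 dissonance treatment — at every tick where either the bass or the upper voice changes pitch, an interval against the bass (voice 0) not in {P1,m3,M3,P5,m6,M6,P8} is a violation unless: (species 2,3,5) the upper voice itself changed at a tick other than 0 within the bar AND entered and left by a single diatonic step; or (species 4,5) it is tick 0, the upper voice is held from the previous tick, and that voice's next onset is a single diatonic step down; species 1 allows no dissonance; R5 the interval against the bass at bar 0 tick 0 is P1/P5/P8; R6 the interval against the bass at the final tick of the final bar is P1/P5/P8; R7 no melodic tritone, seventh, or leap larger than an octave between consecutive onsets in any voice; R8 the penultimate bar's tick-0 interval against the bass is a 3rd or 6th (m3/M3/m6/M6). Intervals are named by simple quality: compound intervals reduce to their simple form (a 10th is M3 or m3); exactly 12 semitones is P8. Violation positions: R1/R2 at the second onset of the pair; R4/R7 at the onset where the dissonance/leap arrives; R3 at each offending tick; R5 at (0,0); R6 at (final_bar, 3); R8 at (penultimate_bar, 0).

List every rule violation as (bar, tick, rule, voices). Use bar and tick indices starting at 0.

bar 0: v0=G3 v1=G4 downbeat P8
bar 1: v0=B3 v1=F4 downbeat TT
bar 2: v0=C4 v1=E4 downbeat M3
bar 3: v0=D4 v1=B4 downbeat M6
bar 4: v0=F3 v1=D4 downbeat M6
bar 5: v0=G3 v1=G4 downbeat P8
  -> R4 @ bar 1 tick 0 v(0, 1): B3/F4 TT untreated
  -> R4 @ bar 1 tick 2 v(0, 1): B3/F4 TT untreated
  -> R7 @ bar 3 tick 3 v(1,): B4->F4 leap 6st
  -> R1 @ bar 5 tick 0 v(0, 1): F3/F4 P8 -> G3/G4 P8 similar

(1, 0, R4, (0, 1))
(1, 2, R4, (0, 1))
(3, 3, R7, (1,))
(5, 0, R1, (0, 1))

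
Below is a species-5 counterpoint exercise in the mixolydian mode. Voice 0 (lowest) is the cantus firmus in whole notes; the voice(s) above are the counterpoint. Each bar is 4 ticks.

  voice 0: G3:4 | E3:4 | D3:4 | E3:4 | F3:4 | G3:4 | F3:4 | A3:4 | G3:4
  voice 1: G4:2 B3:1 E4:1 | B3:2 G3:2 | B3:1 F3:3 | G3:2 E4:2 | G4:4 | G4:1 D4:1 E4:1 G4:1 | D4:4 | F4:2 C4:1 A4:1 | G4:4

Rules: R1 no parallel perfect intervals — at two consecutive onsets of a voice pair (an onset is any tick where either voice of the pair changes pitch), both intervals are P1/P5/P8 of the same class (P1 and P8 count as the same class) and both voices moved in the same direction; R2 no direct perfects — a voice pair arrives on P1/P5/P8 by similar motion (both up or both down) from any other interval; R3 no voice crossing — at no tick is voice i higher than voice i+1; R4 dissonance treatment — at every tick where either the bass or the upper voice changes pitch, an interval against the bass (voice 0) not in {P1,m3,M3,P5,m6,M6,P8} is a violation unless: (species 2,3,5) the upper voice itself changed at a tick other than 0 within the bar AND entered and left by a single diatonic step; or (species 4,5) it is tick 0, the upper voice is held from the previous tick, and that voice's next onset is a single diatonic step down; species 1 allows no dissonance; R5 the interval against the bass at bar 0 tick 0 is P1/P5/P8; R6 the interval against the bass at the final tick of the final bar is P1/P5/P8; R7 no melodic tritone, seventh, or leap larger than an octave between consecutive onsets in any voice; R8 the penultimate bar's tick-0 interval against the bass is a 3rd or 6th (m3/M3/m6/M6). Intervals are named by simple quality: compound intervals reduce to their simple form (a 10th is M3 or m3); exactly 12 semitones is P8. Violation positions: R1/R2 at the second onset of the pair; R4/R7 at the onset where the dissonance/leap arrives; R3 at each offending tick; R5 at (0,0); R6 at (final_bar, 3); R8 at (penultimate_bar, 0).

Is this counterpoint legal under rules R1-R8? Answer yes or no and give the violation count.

bar 0: v0=G3 v1=G4 (P8)
bar 1: v0=E3 v1=B3 (P5)
bar 2: v0=D3 v1=B3 (M6)
bar 3: v0=E3 v1=G3 (m3)
bar 4: v0=F3 v1=G4 (M2)
bar 5: v0=G3 v1=G4 (P8)
bar 6: v0=F3 v1=D4 (M6)
bar 7: v0=A3 v1=F4 (m6)
bar 8: v0=G3 v1=G4 (P8)
  R2 @ bar1.0: G3/E4 M6 -> E3/B3 P5 similar
  R7 @ bar2.1: B3->F3 leap 6st
  R4 @ bar4.0: F3/G4 M2 untreated
  R1 @ bar8.0: A3/A4 P8 -> G3/G4 P8 similar

No (4 violations)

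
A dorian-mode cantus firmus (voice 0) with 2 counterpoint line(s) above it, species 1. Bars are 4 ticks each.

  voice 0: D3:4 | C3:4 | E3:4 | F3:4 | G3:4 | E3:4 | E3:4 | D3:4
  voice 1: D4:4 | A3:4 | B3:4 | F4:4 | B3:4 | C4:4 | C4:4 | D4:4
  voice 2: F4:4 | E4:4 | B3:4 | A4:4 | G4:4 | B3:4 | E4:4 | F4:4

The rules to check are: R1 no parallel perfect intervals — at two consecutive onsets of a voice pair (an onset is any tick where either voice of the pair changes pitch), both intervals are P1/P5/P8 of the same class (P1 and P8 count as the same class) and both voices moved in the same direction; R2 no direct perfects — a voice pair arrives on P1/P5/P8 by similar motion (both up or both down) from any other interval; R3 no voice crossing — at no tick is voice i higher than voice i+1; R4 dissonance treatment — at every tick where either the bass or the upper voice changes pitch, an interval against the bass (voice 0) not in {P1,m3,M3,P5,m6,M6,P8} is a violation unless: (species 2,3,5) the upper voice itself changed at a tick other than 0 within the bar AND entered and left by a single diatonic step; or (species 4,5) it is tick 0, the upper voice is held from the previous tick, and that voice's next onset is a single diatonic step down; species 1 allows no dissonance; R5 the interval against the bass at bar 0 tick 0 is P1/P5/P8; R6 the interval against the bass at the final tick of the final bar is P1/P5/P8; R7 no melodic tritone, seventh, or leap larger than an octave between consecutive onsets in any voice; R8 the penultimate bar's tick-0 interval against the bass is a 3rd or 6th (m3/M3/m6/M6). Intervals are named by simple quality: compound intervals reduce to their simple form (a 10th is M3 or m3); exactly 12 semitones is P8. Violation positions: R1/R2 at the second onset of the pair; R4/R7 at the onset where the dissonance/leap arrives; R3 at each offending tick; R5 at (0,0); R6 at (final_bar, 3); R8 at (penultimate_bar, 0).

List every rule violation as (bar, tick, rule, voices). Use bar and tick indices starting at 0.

(0, 0, R5, (0, 2))
(1, 0, R2, (1, 2))
(2, 0, R2, (0, 1))
(3, 0, R2, (0, 1))
(3, 0, R7, (1,))
(3, 0, R7, (2,))
(4, 0, R7, (1,))
(5, 0, R2, (0, 2))
(5, 0, R3, (1, 2))
(5, 1, R3, (1, 2))
(5, 2, R3, (1, 2))
(5, 3, R3, (1, 2))
(6, 0, R8, (0, 2))
(7, 3, R6, (0, 2))

bar 0: v0=D3 v1=D4 v2=F4 downbeat m3
bar 1: v0=C3 v1=A3 v2=E4 downbeat M3
bar 2: v0=E3 v1=B3 v2=B3 downbeat P5
bar 3: v0=F3 v1=F4 v2=A4 downbeat M3
bar 4: v0=G3 v1=B3 v2=G4 downbeat P8
bar 5: v0=E3 v1=C4 v2=B3 downbeat P5
bar 6: v0=E3 v1=C4 v2=E4 downbeat P8
bar 7: v0=D3 v1=D4 v2=F4 downbeat m3
  -> R5 @ bar 0 tick 0 v(0, 2): opens on m3
  -> R2 @ bar 1 tick 0 v(1, 2): D4/F4 m3 -> A3/E4 P5 similar
  -> R2 @ bar 2 tick 0 v(0, 1): C3/A3 M6 -> E3/B3 P5 similar
  -> R2 @ bar 3 tick 0 v(0, 1): E3/B3 P5 -> F3/F4 P8 similar
  -> R7 @ bar 3 tick 0 v(1,): B3->F4 leap 6st
  -> R7 @ bar 3 tick 0 v(2,): B3->A4 leap 10st
  -> R7 @ bar 4 tick 0 v(1,): F4->B3 leap 6st
  -> R2 @ bar 5 tick 0 v(0, 2): G3/G4 P8 -> E3/B3 P5 similar
  -> R3 @ bar 5 tick 0 v(1, 2): C4 above B3
  -> R3 @ bar 5 tick 1 v(1, 2): C4 above B3
  -> R3 @ bar 5 tick 2 v(1, 2): C4 above B3
  -> R3 @ bar 5 tick 3 v(1, 2): C4 above B3
  -> R8 @ bar 6 tick 0 v(0, 2): penult P8 not 3rd/6th
  -> R6 @ bar 7 tick 3 v(0, 2): closes on m3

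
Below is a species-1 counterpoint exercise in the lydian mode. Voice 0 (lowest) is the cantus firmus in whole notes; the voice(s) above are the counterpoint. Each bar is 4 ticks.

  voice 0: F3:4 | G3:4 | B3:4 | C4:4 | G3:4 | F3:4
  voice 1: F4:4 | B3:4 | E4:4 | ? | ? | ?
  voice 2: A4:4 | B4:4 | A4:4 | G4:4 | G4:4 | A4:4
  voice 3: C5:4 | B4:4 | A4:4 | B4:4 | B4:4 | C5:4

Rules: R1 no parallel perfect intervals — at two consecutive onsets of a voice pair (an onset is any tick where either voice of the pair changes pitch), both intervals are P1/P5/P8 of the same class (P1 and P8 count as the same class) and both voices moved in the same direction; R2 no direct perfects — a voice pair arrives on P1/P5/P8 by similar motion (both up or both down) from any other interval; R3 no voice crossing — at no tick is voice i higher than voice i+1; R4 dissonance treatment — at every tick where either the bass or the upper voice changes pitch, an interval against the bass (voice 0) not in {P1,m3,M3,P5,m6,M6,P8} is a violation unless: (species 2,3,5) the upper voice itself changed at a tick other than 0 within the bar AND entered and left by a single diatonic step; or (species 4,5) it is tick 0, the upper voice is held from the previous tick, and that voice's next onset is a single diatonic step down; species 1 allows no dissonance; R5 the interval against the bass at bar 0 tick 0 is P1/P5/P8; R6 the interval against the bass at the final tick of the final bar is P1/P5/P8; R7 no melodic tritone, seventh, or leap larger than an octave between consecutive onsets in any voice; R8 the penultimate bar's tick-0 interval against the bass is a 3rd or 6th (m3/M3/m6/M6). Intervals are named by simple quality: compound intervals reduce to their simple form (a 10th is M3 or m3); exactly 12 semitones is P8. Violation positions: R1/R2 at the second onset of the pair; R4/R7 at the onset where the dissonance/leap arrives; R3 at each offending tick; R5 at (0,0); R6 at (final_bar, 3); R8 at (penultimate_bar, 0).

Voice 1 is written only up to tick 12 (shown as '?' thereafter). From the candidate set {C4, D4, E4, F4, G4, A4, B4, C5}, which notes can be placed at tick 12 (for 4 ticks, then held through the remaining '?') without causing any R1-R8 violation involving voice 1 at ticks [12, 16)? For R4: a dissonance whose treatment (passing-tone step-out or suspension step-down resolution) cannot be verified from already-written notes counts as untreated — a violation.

C4: violates R2
D4: violates R4
E4: legal
F4: violates R4
G4: violates R2
A4: violates R3
B4: violates R2,R3,R4
C5: violates R2,R3

{E4}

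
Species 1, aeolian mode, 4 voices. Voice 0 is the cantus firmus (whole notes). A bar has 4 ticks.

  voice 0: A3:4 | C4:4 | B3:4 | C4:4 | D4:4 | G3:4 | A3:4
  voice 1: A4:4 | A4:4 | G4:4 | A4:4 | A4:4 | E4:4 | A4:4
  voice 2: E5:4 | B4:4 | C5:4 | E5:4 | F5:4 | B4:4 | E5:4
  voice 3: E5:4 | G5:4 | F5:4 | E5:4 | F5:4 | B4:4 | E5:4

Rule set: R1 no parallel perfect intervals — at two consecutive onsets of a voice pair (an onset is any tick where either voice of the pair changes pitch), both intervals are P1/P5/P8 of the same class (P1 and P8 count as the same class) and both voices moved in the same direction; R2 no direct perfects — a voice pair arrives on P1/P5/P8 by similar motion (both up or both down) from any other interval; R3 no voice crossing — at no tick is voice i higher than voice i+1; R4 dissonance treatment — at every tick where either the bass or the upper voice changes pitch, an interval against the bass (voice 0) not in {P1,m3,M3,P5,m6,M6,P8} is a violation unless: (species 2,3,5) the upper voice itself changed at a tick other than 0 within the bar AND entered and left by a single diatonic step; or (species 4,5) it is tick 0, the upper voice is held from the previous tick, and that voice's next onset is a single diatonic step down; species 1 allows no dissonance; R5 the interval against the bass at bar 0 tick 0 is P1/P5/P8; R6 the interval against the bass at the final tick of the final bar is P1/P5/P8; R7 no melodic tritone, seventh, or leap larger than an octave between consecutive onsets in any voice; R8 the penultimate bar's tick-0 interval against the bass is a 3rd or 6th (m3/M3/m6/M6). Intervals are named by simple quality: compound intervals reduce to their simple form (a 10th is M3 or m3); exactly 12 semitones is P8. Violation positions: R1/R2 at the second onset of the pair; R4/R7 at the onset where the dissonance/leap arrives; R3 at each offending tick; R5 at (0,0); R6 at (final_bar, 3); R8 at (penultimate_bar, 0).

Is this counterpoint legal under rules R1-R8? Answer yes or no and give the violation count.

bar 0: v0=A3 v1=A4 v2=E5 v3=E5 (P5)
bar 1: v0=C4 v1=A4 v2=B4 v3=G5 (P5)
bar 2: v0=B3 v1=G4 v2=C5 v3=F5 (TT)
bar 3: v0=C4 v1=A4 v2=E5 v3=E5 (M3)
bar 4: v0=D4 v1=A4 v2=F5 v3=F5 (m3)
bar 5: v0=G3 v1=E4 v2=B4 v3=B4 (M3)
bar 6: v0=A3 v1=A4 v2=E5 v3=E5 (P5)
  R1 @ bar1.0: A3/E5 P5 -> C4/G5 P5 similar
  R4 @ bar1.0: C4/B4 M7 untreated
  R4 @ bar2.0: B3/C5 m2 untreated
  R4 @ bar2.0: B3/F5 TT untreated
  R2 @ bar3.0: G4/C5 P4 -> A4/E5 P5 similar
  R1 @ bar4.0: E5/E5 P1 -> F5/F5 P1 similar
  R1 @ bar5.0: F5/F5 P1 -> B4/B4 P1 similar
  R2 @ bar5.0: A4/F5 m6 -> E4/B4 P5 similar
  R2 @ bar5.0: A4/F5 m6 -> E4/B4 P5 similar
  R7 @ bar5.0: F5->B4 leap 6st
  R7 @ bar5.0: F5->B4 leap 6st
  R1 @ bar6.0: E4/B4 P5 -> A4/E5 P5 similar
  R1 @ bar6.0: E4/B4 P5 -> A4/E5 P5 similar
  R1 @ bar6.0: B4/B4 P1 -> E5/E5 P1 similar
  R2 @ bar6.0: G3/E4 M6 -> A3/A4 P8 similar
  R2 @ bar6.0: G3/B4 M3 -> A3/E5 P5 similar
  R2 @ bar6.0: G3/B4 M3 -> A3/E5 P5 similar

No (17 violations)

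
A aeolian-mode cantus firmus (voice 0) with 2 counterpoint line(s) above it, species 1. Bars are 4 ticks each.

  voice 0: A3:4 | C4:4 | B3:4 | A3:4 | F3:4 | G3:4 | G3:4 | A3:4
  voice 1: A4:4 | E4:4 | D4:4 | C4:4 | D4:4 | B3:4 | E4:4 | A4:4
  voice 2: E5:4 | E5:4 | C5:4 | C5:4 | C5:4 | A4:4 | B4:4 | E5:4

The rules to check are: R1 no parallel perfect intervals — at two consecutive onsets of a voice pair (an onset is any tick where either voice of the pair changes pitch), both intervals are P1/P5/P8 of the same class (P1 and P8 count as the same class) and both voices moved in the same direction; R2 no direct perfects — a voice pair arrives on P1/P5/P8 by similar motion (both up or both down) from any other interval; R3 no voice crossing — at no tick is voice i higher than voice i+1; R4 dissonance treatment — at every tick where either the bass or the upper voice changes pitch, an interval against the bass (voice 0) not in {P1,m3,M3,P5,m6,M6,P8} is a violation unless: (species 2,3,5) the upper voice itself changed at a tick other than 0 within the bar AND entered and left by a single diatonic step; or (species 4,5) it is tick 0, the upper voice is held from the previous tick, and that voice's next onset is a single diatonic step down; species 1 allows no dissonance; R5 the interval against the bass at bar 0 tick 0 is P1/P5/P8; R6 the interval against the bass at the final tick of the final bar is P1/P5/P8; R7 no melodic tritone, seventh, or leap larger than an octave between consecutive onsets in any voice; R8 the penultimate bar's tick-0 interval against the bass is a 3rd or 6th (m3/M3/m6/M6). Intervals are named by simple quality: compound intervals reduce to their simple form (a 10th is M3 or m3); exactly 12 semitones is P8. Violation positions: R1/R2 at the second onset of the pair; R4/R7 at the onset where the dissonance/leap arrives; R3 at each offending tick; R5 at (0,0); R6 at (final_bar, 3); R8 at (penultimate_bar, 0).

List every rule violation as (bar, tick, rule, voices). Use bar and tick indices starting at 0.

(2, 0, R4, (0, 2))
(5, 0, R4, (0, 2))
(6, 0, R2, (1, 2))
(7, 0, R1, (1, 2))
(7, 0, R2, (0, 1))
(7, 0, R2, (0, 2))

bar 0: v0=A3 v1=A4 v2=E5 downbeat P5
bar 1: v0=C4 v1=E4 v2=E5 downbeat M3
bar 2: v0=B3 v1=D4 v2=C5 downbeat m2
bar 3: v0=A3 v1=C4 v2=C5 downbeat m3
bar 4: v0=F3 v1=D4 v2=C5 downbeat P5
bar 5: v0=G3 v1=B3 v2=A4 downbeat M2
bar 6: v0=G3 v1=E4 v2=B4 downbeat M3
bar 7: v0=A3 v1=A4 v2=E5 downbeat P5
  -> R4 @ bar 2 tick 0 v(0, 2): B3/C5 m2 untreated
  -> R4 @ bar 5 tick 0 v(0, 2): G3/A4 M2 untreated
  -> R2 @ bar 6 tick 0 v(1, 2): B3/A4 m7 -> E4/B4 P5 similar
  -> R1 @ bar 7 tick 0 v(1, 2): E4/B4 P5 -> A4/E5 P5 similar
  -> R2 @ bar 7 tick 0 v(0, 1): G3/E4 M6 -> A3/A4 P8 similar
  -> R2 @ bar 7 tick 0 v(0, 2): G3/B4 M3 -> A3/E5 P5 similar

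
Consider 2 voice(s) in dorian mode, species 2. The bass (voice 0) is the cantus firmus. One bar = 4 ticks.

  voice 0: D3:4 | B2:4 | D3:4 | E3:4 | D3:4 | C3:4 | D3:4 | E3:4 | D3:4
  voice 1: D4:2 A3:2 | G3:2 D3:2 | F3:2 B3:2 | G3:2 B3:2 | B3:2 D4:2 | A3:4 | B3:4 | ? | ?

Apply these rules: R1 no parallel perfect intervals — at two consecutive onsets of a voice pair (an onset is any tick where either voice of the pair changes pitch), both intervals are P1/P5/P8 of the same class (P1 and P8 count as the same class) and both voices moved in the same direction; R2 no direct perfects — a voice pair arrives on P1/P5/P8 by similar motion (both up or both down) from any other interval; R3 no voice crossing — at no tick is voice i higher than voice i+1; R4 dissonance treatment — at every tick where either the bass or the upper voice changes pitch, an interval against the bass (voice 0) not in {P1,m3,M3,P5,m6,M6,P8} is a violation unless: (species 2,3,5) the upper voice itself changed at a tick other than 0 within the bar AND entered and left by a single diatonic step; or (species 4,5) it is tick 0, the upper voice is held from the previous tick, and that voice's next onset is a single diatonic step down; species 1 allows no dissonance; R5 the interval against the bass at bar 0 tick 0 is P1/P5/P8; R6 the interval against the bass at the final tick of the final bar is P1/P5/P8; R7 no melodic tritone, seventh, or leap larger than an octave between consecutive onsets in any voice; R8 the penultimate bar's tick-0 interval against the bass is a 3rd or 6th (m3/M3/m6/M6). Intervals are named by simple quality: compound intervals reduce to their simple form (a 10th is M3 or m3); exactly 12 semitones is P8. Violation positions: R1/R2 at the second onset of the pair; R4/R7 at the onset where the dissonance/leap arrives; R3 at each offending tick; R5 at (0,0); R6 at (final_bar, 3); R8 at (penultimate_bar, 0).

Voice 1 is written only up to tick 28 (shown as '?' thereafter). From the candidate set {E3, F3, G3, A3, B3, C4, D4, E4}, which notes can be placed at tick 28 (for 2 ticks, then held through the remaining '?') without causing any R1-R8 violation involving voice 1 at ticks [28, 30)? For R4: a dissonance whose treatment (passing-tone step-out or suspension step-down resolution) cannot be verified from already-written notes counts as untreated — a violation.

E3: violates R8
F3: violates R4,R7,R8
G3: legal
A3: violates R4,R8
B3: violates R8
C4: legal
D4: violates R4,R8
E4: violates R2,R8

{C4, G3}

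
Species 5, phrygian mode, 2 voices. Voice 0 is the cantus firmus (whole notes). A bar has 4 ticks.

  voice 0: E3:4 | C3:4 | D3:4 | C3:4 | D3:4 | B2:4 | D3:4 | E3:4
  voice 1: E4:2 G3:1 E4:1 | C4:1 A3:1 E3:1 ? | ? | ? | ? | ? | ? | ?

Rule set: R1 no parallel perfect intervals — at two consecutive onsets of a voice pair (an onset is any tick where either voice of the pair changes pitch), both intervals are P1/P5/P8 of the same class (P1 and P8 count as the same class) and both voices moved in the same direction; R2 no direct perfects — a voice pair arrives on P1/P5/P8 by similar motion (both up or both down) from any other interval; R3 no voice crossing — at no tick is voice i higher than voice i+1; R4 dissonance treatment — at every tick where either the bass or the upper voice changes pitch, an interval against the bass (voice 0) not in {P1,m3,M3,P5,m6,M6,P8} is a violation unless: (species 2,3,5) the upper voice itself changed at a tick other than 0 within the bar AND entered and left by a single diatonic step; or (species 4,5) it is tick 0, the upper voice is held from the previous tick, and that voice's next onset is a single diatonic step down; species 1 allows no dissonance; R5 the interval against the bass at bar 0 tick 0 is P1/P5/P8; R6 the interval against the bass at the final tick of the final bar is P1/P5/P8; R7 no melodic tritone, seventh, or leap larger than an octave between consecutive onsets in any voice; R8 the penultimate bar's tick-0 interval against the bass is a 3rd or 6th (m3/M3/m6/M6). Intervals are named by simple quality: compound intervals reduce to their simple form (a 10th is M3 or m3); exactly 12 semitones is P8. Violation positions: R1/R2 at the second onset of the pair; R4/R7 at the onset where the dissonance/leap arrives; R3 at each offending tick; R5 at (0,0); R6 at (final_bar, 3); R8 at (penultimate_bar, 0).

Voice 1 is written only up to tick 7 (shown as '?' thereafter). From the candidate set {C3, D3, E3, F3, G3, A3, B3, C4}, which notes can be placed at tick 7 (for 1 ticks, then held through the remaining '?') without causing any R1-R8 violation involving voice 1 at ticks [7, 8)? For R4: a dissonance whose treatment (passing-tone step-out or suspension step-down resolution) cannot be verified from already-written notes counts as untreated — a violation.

C3: legal
D3: violates R4
E3: legal
F3: violates R4
G3: legal
A3: legal
B3: violates R4
C4: legal

{A3, C3, C4, E3, G3}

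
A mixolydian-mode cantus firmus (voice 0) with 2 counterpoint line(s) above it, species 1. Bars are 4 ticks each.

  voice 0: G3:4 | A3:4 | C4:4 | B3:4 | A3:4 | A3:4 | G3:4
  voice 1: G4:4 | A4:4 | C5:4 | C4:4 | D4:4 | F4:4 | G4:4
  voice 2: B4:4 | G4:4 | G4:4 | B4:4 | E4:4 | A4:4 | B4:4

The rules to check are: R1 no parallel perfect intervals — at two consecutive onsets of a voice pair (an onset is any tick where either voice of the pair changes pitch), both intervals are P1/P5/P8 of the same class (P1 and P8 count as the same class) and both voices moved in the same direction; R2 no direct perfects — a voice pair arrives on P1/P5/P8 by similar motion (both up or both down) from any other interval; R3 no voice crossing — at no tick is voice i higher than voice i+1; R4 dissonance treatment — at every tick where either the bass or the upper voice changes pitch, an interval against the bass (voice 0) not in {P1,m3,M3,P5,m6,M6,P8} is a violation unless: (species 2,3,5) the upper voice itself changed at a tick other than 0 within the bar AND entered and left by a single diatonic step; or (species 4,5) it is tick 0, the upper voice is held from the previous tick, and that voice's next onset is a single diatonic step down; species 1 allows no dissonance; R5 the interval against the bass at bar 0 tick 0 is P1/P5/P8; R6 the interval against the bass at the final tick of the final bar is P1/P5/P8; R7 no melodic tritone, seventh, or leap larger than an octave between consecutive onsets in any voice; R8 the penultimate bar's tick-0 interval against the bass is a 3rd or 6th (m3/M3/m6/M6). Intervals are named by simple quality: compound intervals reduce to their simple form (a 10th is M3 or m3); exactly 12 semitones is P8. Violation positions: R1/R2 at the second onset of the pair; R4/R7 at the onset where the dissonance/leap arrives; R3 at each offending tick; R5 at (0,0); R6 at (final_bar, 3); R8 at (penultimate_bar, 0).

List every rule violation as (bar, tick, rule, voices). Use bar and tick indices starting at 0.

bar 0: v0=G3 v1=G4 v2=B4 downbeat M3
bar 1: v0=A3 v1=A4 v2=G4 downbeat m7
bar 2: v0=C4 v1=C5 v2=G4 downbeat P5
bar 3: v0=B3 v1=C4 v2=B4 downbeat P8
bar 4: v0=A3 v1=D4 v2=E4 downbeat P5
bar 5: v0=A3 v1=F4 v2=A4 downbeat P8
bar 6: v0=G3 v1=G4 v2=B4 downbeat M3
  -> R5 @ bar 0 tick 0 v(0, 2): opens on M3
  -> R1 @ bar 1 tick 0 v(0, 1): G3/G4 P8 -> A3/A4 P8 similar
  -> R3 @ bar 1 tick 0 v(1, 2): A4 above G4
  -> R4 @ bar 1 tick 0 v(0, 2): A3/G4 m7 untreated
  -> R3 @ bar 1 tick 1 v(1, 2): A4 above G4
  -> R3 @ bar 1 tick 2 v(1, 2): A4 above G4
  -> R3 @ bar 1 tick 3 v(1, 2): A4 above G4
  -> R1 @ bar 2 tick 0 v(0, 1): A3/A4 P8 -> C4/C5 P8 similar
  -> R3 @ bar 2 tick 0 v(1, 2): C5 above G4
  -> R3 @ bar 2 tick 1 v(1, 2): C5 above G4
  -> R3 @ bar 2 tick 2 v(1, 2): C5 above G4
  -> R3 @ bar 2 tick 3 v(1, 2): C5 above G4
  -> R4 @ bar 3 tick 0 v(0, 1): B3/C4 m2 untreated
  -> R2 @ bar 4 tick 0 v(0, 2): B3/B4 P8 -> A3/E4 P5 similar
  -> R4 @ bar 4 tick 0 v(0, 1): A3/D4 P4 untreated
  -> R8 @ bar 5 tick 0 v(0, 2): penult P8 not 3rd/6th
  -> R6 @ bar 6 tick 3 v(0, 2): closes on M3

(0, 0, R5, (0, 2))
(1, 0, R1, (0, 1))
(1, 0, R3, (1, 2))
(1, 0, R4, (0, 2))
(1, 1, R3, (1, 2))
(1, 2, R3, (1, 2))
(1, 3, R3, (1, 2))
(2, 0, R1, (0, 1))
(2, 0, R3, (1, 2))
(2, 1, R3, (1, 2))
(2, 2, R3, (1, 2))
(2, 3, R3, (1, 2))
(3, 0, R4, (0, 1))
(4, 0, R2, (0, 2))
(4, 0, R4, (0, 1))
(5, 0, R8, (0, 2))
(6, 3, R6, (0, 2))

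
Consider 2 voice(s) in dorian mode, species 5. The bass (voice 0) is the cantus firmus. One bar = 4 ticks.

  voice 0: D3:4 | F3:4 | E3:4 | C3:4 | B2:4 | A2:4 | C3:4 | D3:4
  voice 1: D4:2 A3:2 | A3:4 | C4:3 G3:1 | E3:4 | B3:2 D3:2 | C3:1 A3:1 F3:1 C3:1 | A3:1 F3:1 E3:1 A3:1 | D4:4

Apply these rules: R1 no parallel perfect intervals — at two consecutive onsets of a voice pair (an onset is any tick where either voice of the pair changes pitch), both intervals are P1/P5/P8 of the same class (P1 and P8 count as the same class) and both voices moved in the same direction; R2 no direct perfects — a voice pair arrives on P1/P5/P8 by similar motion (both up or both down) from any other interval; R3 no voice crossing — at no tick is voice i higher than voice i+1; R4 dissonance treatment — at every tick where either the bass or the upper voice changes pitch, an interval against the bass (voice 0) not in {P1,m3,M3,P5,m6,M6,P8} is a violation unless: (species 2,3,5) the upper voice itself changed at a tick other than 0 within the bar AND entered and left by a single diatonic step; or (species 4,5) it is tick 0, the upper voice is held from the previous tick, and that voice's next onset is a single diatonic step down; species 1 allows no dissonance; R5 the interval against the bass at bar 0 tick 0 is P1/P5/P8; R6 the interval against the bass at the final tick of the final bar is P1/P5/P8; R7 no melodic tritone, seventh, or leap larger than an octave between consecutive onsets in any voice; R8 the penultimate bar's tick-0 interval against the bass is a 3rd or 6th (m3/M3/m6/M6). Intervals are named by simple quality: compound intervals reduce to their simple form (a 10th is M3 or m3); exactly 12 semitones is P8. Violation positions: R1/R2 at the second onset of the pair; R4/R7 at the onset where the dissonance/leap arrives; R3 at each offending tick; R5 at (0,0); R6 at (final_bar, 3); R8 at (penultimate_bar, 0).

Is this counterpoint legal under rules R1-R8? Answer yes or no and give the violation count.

bar 0: v0=D3 v1=D4 (P8)
bar 1: v0=F3 v1=A3 (M3)
bar 2: v0=E3 v1=C4 (m6)
bar 3: v0=C3 v1=E3 (M3)
bar 4: v0=B2 v1=B3 (P8)
bar 5: v0=A2 v1=C3 (m3)
bar 6: v0=C3 v1=A3 (M6)
bar 7: v0=D3 v1=D4 (P8)
  R4 @ bar6.1: C3/F3 P4 untreated
  R2 @ bar7.0: C3/A3 M6 -> D3/D4 P8 similar

No (2 violations)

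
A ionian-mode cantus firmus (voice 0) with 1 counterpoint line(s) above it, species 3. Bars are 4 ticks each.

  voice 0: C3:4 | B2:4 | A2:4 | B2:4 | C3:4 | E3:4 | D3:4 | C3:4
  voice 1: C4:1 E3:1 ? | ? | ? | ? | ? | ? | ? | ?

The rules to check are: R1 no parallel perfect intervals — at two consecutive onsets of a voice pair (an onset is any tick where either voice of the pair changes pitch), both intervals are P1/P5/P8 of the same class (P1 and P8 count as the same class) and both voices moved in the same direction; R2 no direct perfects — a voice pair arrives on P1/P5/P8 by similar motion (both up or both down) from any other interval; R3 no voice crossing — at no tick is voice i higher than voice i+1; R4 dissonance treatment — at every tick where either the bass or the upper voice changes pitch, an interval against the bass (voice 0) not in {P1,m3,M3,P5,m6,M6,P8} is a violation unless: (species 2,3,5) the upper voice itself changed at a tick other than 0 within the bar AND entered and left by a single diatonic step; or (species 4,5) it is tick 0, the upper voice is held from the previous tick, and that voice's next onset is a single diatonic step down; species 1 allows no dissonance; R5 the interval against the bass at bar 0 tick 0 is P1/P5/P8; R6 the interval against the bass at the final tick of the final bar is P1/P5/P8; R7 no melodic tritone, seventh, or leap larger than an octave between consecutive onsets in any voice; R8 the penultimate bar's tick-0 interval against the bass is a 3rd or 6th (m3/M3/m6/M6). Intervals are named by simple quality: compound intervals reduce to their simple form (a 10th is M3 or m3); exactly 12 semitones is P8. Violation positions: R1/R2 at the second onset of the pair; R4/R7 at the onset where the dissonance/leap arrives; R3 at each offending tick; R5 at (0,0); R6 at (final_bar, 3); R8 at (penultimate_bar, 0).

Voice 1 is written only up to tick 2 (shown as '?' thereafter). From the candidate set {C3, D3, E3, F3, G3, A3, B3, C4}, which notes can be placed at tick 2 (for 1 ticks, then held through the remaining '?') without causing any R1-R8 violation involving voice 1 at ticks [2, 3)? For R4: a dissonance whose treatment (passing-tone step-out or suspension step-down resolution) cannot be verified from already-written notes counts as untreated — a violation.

C3: legal
D3: violates R4
E3: legal
F3: violates R4
G3: legal
A3: legal
B3: violates R4
C4: legal

{A3, C3, C4, E3, G3}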